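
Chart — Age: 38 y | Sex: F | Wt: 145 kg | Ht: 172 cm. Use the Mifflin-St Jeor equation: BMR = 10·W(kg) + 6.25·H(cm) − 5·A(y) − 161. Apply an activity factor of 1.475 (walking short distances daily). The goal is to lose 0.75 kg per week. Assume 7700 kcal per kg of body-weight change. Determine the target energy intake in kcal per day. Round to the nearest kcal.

2382 kcal per day

Mifflin-St Jeor (female): BMR = 10(145) + 6.25(172) − 5(38) − 161 = 1450 + 1075 − 190 − 161 = 2174 kcal/day.
TEE = 2174 × 1.475 = 3206.65 kcal/day.
Required daily deficit = 0.75 × 7700 ÷ 7 = 825 kcal/day.
Target intake = 3206.65 − 825 = 2381.65 kcal/day.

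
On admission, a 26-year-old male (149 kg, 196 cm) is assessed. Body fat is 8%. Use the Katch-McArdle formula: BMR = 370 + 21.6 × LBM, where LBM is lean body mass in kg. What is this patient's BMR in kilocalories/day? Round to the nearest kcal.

LBM = 149 × (1 − 0.08) = 137.08 kg. Katch-McArdle: BMR = 370 + 21.6 × 137.08 = 3330.928 kcal/day.

3331 kilocalories/day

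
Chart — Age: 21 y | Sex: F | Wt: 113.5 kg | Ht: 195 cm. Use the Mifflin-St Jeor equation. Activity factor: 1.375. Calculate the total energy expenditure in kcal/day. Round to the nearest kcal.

2871 kcal/day

Mifflin-St Jeor (female): BMR = 10(113.5) + 6.25(195) − 5(21) − 161 = 1135 + 1218.75 − 105 − 161 = 2087.75 kcal/day.
TEE = BMR × activity factor = 2087.75 × 1.375 = 2870.6563 kcal/day.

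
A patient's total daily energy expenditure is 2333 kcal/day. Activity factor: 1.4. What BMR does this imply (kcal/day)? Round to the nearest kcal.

1666 kcal/day

BMR = TEE ÷ activity factor = 2333 ÷ 1.4 = 1666.4286 kcal/day.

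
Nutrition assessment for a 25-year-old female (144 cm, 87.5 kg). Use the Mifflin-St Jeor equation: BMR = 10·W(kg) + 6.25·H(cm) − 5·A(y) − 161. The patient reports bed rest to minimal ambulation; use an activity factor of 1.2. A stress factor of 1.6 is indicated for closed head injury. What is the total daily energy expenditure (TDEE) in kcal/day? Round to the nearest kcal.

2859 kcal/day

Mifflin-St Jeor (female): BMR = 10(87.5) + 6.25(144) − 5(25) − 161 = 875 + 900 − 125 − 161 = 1489 kcal/day.
TEE = BMR × activity factor = 1489 × 1.2 = 1786.8 kcal/day.
Apply stress factor: 1786.8 × 1.6 = 2858.88 kcal/day.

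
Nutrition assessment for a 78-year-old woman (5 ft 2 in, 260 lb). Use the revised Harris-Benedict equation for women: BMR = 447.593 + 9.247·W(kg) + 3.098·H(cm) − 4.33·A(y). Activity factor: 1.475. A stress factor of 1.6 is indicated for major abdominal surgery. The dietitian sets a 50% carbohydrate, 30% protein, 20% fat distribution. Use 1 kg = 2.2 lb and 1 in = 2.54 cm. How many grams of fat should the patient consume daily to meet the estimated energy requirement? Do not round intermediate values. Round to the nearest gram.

Convert to metric: weight = 260 ÷ 2.2 = 118.1818 kg; height = (5×12 + 2) × 2.54 = 62 × 2.54 = 157.48 cm.
Harris-Benedict: BMR = 447.593 + 9.247(118.1818) + 3.098(157.48) − 4.33(78) = 1690.5533 kcal/day.
TEE = 1690.5533 × 1.475 = 2493.5661 kcal/day.
With stress factor 1.6: 2493.5661 × 1.6 = 3989.7058 kcal/day.
Fat energy = 20% × 3989.7058 = 797.9412 kcal.
Fat = 797.9412 ÷ 9 kcal/g = 88.6601 g.

89 g/day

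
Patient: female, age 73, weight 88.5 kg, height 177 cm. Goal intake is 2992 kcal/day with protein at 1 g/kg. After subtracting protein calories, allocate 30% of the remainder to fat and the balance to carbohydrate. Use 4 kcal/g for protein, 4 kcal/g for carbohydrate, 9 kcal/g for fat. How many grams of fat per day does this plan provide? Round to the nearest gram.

Protein = 1 × 88.5 = 88.5 g → 88.5 × 4 = 354 kcal.
Non-protein calories = 2992 − 354 = 2638 kcal.
Fat: 30% × 2638 = 791.4 kcal; carbohydrate: 1846.6 kcal.
Fat: 791.4 kcal ÷ 9 kcal/g = 87.9333 g.

88 g/day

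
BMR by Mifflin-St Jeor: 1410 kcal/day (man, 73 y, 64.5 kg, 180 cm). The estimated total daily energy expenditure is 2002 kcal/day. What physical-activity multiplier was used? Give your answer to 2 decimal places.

Activity factor = TEE ÷ BMR = 2002 ÷ 1410 = 1.42.

1.42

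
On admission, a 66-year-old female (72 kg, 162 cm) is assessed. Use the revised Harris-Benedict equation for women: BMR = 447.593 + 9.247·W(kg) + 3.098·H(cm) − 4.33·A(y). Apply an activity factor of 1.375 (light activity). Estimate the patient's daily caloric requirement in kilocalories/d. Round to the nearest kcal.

1828 kilocalories/d

Harris-Benedict: BMR = 447.593 + 9.247(72) + 3.098(162) − 4.33(66) = 1329.473 kcal/day.
TEE = BMR × activity factor = 1329.473 × 1.375 = 1828.0254 kcal/day.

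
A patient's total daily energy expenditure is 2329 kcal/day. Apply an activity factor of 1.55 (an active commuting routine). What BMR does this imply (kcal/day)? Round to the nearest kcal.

BMR = TEE ÷ activity factor = 2329 ÷ 1.55 = 1502.5806 kcal/day.

1503 kcal/day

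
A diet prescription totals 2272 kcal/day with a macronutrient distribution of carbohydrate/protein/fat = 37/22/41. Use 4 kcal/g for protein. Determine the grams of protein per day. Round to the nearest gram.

Protein energy = 22% × 2272 = 499.84 kcal.
At 4 kcal/g: 499.84 ÷ 4 = 124.96 g.

125 g/day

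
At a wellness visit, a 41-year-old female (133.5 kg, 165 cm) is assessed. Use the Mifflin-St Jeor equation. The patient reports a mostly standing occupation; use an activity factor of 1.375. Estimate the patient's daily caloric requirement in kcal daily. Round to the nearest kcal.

2750 kcal daily

Mifflin-St Jeor (female): BMR = 10(133.5) + 6.25(165) − 5(41) − 161 = 1335 + 1031.25 − 205 − 161 = 2000.25 kcal/day.
TEE = BMR × activity factor = 2000.25 × 1.375 = 2750.3438 kcal/day.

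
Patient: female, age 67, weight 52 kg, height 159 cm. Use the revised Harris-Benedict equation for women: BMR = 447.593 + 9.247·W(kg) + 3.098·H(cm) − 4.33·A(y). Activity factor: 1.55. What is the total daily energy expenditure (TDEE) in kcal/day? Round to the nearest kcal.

1753 kcal/day

Harris-Benedict: BMR = 447.593 + 9.247(52) + 3.098(159) − 4.33(67) = 1130.909 kcal/day.
TEE = BMR × activity factor = 1130.909 × 1.55 = 1752.909 kcal/day.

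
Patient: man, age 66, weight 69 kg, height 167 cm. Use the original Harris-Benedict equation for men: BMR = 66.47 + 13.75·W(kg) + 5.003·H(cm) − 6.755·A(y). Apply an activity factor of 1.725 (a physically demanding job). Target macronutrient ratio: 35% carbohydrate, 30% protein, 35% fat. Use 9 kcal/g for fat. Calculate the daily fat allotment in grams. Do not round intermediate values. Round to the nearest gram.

Harris-Benedict: BMR = 66.47 + 13.75(69) + 5.003(167) − 6.755(66) = 1404.891 kcal/day.
TEE = 1404.891 × 1.725 = 2423.437 kcal/day.
Fat energy = 35% × 2423.437 = 848.2029 kcal.
Fat = 848.2029 ÷ 9 kcal/g = 94.2448 g.

94 g/day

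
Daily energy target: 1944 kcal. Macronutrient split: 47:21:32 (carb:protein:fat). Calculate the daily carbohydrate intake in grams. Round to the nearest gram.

Carbohydrate energy = 47% × 1944 = 913.68 kcal.
At 4 kcal/g: 913.68 ÷ 4 = 228.42 g.

228 g/day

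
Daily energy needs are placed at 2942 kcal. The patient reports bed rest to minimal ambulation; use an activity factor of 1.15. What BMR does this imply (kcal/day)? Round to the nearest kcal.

2558 kcal/day

BMR = TEE ÷ activity factor = 2942 ÷ 1.15 = 2558.2609 kcal/day.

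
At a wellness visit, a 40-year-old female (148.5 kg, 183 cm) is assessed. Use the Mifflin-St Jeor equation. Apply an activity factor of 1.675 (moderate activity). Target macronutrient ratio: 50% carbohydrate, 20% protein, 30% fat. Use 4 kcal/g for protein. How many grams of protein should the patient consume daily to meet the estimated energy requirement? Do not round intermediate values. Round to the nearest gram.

Mifflin-St Jeor (female): BMR = 10(148.5) + 6.25(183) − 5(40) − 161 = 1485 + 1143.75 − 200 − 161 = 2267.75 kcal/day.
TEE = 2267.75 × 1.675 = 3798.4813 kcal/day.
Protein energy = 20% × 3798.4813 = 759.6963 kcal.
Protein = 759.6963 ÷ 4 kcal/g = 189.9241 g.

190 g/day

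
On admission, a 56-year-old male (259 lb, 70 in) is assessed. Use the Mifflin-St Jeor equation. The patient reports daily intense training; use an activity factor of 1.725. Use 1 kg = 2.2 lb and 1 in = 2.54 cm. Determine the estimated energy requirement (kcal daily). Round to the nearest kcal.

Convert to metric: weight = 259 ÷ 2.2 = 117.7273 kg; height = 70 × 2.54 = 177.8 cm.
Mifflin-St Jeor (male): BMR = 10(117.7273) + 6.25(177.8) − 5(56) + 5 = 1177.2727 + 1111.25 − 280 + 5 = 2013.5227 kcal/day.
TEE = BMR × activity factor = 2013.5227 × 1.725 = 3473.3267 kcal/day.

3473 kcal daily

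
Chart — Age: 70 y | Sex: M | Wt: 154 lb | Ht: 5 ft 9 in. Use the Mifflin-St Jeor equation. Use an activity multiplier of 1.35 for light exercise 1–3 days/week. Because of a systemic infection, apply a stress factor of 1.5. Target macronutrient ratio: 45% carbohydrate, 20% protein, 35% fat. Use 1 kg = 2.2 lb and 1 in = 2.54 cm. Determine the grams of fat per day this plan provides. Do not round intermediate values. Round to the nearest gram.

114 g/day

Convert to metric: weight = 154 ÷ 2.2 = 70 kg; height = (5×12 + 9) × 2.54 = 69 × 2.54 = 175.26 cm.
Mifflin-St Jeor (male): BMR = 10(70) + 6.25(175.26) − 5(70) + 5 = 700 + 1095.375 − 350 + 5 = 1450.375 kcal/day.
TEE = 1450.375 × 1.35 = 1958.0063 kcal/day.
With stress factor 1.5: 1958.0063 × 1.5 = 2937.0094 kcal/day.
Fat energy = 35% × 2937.0094 = 1027.9533 kcal.
Fat = 1027.9533 ÷ 9 kcal/g = 114.217 g.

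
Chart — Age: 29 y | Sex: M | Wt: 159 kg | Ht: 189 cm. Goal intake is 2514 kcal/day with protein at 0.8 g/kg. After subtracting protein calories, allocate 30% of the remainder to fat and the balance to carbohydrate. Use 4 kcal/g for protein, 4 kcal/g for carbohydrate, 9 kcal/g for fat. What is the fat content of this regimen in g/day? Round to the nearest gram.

67 g/day

Protein = 0.8 × 159 = 127.2 g → 127.2 × 4 = 508.8 kcal.
Non-protein calories = 2514 − 508.8 = 2005.2 kcal.
Fat: 30% × 2005.2 = 601.56 kcal; carbohydrate: 1403.64 kcal.
Fat: 601.56 kcal ÷ 9 kcal/g = 66.84 g.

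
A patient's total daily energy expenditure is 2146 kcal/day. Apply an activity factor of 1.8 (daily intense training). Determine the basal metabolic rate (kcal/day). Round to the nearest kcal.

BMR = TEE ÷ activity factor = 2146 ÷ 1.8 = 1192.2222 kcal/day.

1192 kcal/day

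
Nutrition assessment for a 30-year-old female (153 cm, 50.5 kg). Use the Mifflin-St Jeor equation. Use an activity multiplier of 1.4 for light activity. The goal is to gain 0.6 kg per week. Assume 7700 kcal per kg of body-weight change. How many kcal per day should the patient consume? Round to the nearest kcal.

Mifflin-St Jeor (female): BMR = 10(50.5) + 6.25(153) − 5(30) − 161 = 505 + 956.25 − 150 − 161 = 1150.25 kcal/day.
TEE = 1150.25 × 1.4 = 1610.35 kcal/day.
Required daily surplus = 0.6 × 7700 ÷ 7 = 660 kcal/day.
Target intake = 1610.35 + 660 = 2270.35 kcal/day.

2270 kcal per day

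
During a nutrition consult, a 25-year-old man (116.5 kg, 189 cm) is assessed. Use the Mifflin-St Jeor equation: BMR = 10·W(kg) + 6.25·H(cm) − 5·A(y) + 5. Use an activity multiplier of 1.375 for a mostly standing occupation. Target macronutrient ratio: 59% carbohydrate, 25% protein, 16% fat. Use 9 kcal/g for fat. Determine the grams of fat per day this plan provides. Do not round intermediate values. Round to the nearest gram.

54 g/day

Mifflin-St Jeor (male): BMR = 10(116.5) + 6.25(189) − 5(25) + 5 = 1165 + 1181.25 − 125 + 5 = 2226.25 kcal/day.
TEE = 2226.25 × 1.375 = 3061.0938 kcal/day.
Fat energy = 16% × 3061.0938 = 489.775 kcal.
Fat = 489.775 ÷ 9 kcal/g = 54.4194 g.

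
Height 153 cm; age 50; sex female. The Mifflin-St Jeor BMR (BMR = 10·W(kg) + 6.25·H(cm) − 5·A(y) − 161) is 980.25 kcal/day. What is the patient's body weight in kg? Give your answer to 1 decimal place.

43.5 kg

980.25 = 10·W + 6.25(153) − 5(50) − 161
10·W = 980.25 − 545.25 = 435, so W = 43.5 kg.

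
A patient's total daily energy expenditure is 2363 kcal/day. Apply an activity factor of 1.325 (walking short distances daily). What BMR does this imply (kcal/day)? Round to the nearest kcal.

BMR = TEE ÷ activity factor = 2363 ÷ 1.325 = 1783.3962 kcal/day.

1783 kcal/day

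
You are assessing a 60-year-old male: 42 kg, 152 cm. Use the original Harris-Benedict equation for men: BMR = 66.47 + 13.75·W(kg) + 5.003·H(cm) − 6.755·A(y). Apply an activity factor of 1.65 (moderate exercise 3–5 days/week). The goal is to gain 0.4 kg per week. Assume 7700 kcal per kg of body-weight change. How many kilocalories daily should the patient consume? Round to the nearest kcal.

2089 kilocalories daily

Harris-Benedict: BMR = 66.47 + 13.75(42) + 5.003(152) − 6.755(60) = 999.126 kcal/day.
TEE = 999.126 × 1.65 = 1648.5579 kcal/day.
Required daily surplus = 0.4 × 7700 ÷ 7 = 440 kcal/day.
Target intake = 1648.5579 + 440 = 2088.5579 kcal/day.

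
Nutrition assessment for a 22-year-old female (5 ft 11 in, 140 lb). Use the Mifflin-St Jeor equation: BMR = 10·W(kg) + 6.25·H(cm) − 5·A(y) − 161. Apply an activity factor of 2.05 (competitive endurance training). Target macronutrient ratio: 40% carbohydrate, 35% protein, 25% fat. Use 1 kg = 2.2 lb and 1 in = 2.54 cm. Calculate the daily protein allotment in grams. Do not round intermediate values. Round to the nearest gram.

Convert to metric: weight = 140 ÷ 2.2 = 63.6364 kg; height = (5×12 + 11) × 2.54 = 71 × 2.54 = 180.34 cm.
Mifflin-St Jeor (female): BMR = 10(63.6364) + 6.25(180.34) − 5(22) − 161 = 636.3636 + 1127.125 − 110 − 161 = 1492.4886 kcal/day.
TEE = 1492.4886 × 2.05 = 3059.6017 kcal/day.
Protein energy = 35% × 3059.6017 = 1070.8606 kcal.
Protein = 1070.8606 ÷ 4 kcal/g = 267.7151 g.

268 g/day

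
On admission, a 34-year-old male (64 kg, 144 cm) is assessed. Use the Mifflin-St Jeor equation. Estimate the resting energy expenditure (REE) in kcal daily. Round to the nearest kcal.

1375 kcal daily

Mifflin-St Jeor (male): BMR = 10(64) + 6.25(144) − 5(34) + 5 = 640 + 900 − 170 + 5 = 1375 kcal/day.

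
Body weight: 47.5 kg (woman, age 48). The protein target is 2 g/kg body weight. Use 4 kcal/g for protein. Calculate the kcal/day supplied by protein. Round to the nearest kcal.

380 kcal/day

Protein = 2 g/kg × 47.5 kg = 95 g/day.
Protein energy = 95 g × 4 kcal/g = 380 kcal/day.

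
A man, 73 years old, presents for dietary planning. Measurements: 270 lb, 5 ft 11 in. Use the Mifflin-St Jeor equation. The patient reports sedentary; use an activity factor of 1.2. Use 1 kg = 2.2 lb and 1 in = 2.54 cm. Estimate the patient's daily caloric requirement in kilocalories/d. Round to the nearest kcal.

Convert to metric: weight = 270 ÷ 2.2 = 122.7273 kg; height = (5×12 + 11) × 2.54 = 71 × 2.54 = 180.34 cm.
Mifflin-St Jeor (male): BMR = 10(122.7273) + 6.25(180.34) − 5(73) + 5 = 1227.2727 + 1127.125 − 365 + 5 = 1994.3977 kcal/day.
TEE = BMR × activity factor = 1994.3977 × 1.2 = 2393.2773 kcal/day.

2393 kilocalories/d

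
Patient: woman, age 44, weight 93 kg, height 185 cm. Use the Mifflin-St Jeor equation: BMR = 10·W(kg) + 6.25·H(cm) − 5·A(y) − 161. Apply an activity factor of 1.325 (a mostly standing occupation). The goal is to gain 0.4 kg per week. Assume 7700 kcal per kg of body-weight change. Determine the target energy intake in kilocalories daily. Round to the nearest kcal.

2699 kilocalories daily

Mifflin-St Jeor (female): BMR = 10(93) + 6.25(185) − 5(44) − 161 = 930 + 1156.25 − 220 − 161 = 1705.25 kcal/day.
TEE = 1705.25 × 1.325 = 2259.4563 kcal/day.
Required daily surplus = 0.4 × 7700 ÷ 7 = 440 kcal/day.
Target intake = 2259.4563 + 440 = 2699.4563 kcal/day.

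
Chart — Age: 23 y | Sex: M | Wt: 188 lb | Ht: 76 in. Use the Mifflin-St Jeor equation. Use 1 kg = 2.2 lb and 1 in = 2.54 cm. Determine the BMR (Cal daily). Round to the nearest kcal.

Convert to metric: weight = 188 ÷ 2.2 = 85.4545 kg; height = 76 × 2.54 = 193.04 cm.
Mifflin-St Jeor (male): BMR = 10(85.4545) + 6.25(193.04) − 5(23) + 5 = 854.5455 + 1206.5 − 115 + 5 = 1951.0455 kcal/day.

1951 Cal daily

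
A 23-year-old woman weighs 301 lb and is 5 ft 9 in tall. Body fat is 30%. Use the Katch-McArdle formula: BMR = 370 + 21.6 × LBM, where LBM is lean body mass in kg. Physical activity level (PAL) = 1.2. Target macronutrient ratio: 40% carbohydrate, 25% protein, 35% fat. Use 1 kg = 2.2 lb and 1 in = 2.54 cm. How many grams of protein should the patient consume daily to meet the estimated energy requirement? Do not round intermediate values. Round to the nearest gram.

183 g/day

Convert to metric: weight = 301 ÷ 2.2 = 136.8182 kg; height = (5×12 + 9) × 2.54 = 69 × 2.54 = 175.26 cm.
LBM = 136.8182 × (1 − 0.3) = 95.7727 kg. Katch-McArdle: BMR = 370 + 21.6 × 95.7727 = 2438.6909 kcal/day.
TEE = 2438.6909 × 1.2 = 2926.4291 kcal/day.
Protein energy = 25% × 2926.4291 = 731.6073 kcal.
Protein = 731.6073 ÷ 4 kcal/g = 182.9018 g.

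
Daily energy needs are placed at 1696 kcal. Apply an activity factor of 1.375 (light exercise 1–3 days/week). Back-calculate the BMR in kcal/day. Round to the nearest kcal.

BMR = TEE ÷ activity factor = 1696 ÷ 1.375 = 1233.4545 kcal/day.

1233 kcal/day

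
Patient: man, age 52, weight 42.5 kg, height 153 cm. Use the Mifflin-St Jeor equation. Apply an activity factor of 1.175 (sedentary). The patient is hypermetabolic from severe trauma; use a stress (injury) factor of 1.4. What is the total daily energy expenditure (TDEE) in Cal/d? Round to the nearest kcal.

1853 Cal/d

Mifflin-St Jeor (male): BMR = 10(42.5) + 6.25(153) − 5(52) + 5 = 425 + 956.25 − 260 + 5 = 1126.25 kcal/day.
TEE = BMR × activity factor = 1126.25 × 1.175 = 1323.3438 kcal/day.
Apply stress factor: 1323.3438 × 1.4 = 1852.6813 kcal/day.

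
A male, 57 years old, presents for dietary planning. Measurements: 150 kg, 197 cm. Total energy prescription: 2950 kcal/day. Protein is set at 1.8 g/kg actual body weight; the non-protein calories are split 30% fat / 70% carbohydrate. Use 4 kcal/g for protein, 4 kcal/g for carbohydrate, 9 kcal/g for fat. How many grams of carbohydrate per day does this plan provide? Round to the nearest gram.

327 g/day

Protein = 1.8 × 150 = 270 g → 270 × 4 = 1080 kcal.
Non-protein calories = 2950 − 1080 = 1870 kcal.
Fat: 30% × 1870 = 561 kcal; carbohydrate: 1309 kcal.
Carbohydrate: 1309 kcal ÷ 4 kcal/g = 327.25 g.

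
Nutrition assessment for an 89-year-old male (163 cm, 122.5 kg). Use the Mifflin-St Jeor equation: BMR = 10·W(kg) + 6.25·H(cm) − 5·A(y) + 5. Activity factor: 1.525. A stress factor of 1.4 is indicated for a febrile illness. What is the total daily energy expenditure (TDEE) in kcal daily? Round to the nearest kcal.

3851 kcal daily

Mifflin-St Jeor (male): BMR = 10(122.5) + 6.25(163) − 5(89) + 5 = 1225 + 1018.75 − 445 + 5 = 1803.75 kcal/day.
TEE = BMR × activity factor = 1803.75 × 1.525 = 2750.7188 kcal/day.
Apply stress factor: 2750.7188 × 1.4 = 3851.0063 kcal/day.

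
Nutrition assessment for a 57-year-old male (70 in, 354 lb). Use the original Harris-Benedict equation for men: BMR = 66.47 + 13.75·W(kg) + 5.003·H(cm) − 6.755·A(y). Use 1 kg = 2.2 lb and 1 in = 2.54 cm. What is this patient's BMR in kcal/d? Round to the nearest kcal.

2783 kcal/d

Convert to metric: weight = 354 ÷ 2.2 = 160.9091 kg; height = 70 × 2.54 = 177.8 cm.
Harris-Benedict: BMR = 66.47 + 13.75(160.9091) + 5.003(177.8) − 6.755(57) = 2783.4684 kcal/day.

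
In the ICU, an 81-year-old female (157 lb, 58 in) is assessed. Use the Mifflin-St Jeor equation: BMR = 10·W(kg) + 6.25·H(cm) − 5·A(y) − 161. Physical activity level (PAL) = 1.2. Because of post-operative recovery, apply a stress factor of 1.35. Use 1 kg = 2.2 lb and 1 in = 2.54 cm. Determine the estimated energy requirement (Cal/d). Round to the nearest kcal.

Convert to metric: weight = 157 ÷ 2.2 = 71.3636 kg; height = 58 × 2.54 = 147.32 cm.
Mifflin-St Jeor (female): BMR = 10(71.3636) + 6.25(147.32) − 5(81) − 161 = 713.6364 + 920.75 − 405 − 161 = 1068.3864 kcal/day.
TEE = BMR × activity factor = 1068.3864 × 1.2 = 1282.0636 kcal/day.
Apply stress factor: 1282.0636 × 1.35 = 1730.7859 kcal/day.

1731 Cal/d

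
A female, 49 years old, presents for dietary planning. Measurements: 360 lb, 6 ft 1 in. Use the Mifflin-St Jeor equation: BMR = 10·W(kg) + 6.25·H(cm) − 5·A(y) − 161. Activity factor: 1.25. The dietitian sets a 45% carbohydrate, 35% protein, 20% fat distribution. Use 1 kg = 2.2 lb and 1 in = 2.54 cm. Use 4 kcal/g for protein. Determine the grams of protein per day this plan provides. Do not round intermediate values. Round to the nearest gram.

Convert to metric: weight = 360 ÷ 2.2 = 163.6364 kg; height = (6×12 + 1) × 2.54 = 73 × 2.54 = 185.42 cm.
Mifflin-St Jeor (female): BMR = 10(163.6364) + 6.25(185.42) − 5(49) − 161 = 1636.3636 + 1158.875 − 245 − 161 = 2389.2386 kcal/day.
TEE = 2389.2386 × 1.25 = 2986.5483 kcal/day.
Protein energy = 35% × 2986.5483 = 1045.2919 kcal.
Protein = 1045.2919 ÷ 4 kcal/g = 261.323 g.

261 g/day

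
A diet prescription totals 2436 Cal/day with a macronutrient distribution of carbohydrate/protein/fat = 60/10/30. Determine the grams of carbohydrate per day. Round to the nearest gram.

Carbohydrate energy = 60% × 2436 = 1461.6 kcal.
At 4 kcal/g: 1461.6 ÷ 4 = 365.4 g.

365 g/day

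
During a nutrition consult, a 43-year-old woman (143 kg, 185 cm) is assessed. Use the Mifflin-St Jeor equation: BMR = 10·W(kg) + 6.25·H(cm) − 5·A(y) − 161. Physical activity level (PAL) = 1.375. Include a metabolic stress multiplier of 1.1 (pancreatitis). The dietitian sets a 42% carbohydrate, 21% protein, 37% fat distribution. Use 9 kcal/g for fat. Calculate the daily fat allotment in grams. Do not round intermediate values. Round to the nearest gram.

Mifflin-St Jeor (female): BMR = 10(143) + 6.25(185) − 5(43) − 161 = 1430 + 1156.25 − 215 − 161 = 2210.25 kcal/day.
TEE = 2210.25 × 1.375 = 3039.0938 kcal/day.
With stress factor 1.1: 3039.0938 × 1.1 = 3343.0031 kcal/day.
Fat energy = 37% × 3343.0031 = 1236.9112 kcal.
Fat = 1236.9112 ÷ 9 kcal/g = 137.4346 g.

137 g/day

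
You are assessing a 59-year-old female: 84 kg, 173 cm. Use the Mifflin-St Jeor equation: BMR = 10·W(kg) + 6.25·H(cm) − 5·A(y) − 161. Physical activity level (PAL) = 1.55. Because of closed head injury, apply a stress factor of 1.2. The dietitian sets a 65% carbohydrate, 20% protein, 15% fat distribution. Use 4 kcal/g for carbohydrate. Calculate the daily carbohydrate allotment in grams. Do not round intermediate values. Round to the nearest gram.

Mifflin-St Jeor (female): BMR = 10(84) + 6.25(173) − 5(59) − 161 = 840 + 1081.25 − 295 − 161 = 1465.25 kcal/day.
TEE = 1465.25 × 1.55 = 2271.1375 kcal/day.
With stress factor 1.2: 2271.1375 × 1.2 = 2725.365 kcal/day.
Carbohydrate energy = 65% × 2725.365 = 1771.4873 kcal.
Carbohydrate = 1771.4873 ÷ 4 kcal/g = 442.8718 g.

443 g/day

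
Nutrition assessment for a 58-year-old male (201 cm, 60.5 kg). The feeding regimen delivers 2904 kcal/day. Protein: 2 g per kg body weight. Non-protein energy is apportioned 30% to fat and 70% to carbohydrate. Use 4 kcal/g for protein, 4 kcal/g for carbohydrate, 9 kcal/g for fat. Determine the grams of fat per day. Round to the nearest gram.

Protein = 2 × 60.5 = 121 g → 121 × 4 = 484 kcal.
Non-protein calories = 2904 − 484 = 2420 kcal.
Fat: 30% × 2420 = 726 kcal; carbohydrate: 1694 kcal.
Fat: 726 kcal ÷ 9 kcal/g = 80.6667 g.

81 g/day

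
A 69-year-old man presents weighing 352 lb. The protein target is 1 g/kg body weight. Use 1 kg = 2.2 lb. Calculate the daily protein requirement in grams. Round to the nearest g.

160 g/day

Weight in kg = 352 ÷ 2.2 = 160 kg.
Protein = 1 g/kg × 160 kg = 160 g/day.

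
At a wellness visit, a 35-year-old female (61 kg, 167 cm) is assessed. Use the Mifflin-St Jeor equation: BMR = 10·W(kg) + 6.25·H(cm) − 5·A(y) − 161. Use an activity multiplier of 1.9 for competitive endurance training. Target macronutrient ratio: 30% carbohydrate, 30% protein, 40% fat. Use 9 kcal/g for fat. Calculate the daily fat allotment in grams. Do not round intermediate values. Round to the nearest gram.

Mifflin-St Jeor (female): BMR = 10(61) + 6.25(167) − 5(35) − 161 = 610 + 1043.75 − 175 − 161 = 1317.75 kcal/day.
TEE = 1317.75 × 1.9 = 2503.725 kcal/day.
Fat energy = 40% × 2503.725 = 1001.49 kcal.
Fat = 1001.49 ÷ 9 kcal/g = 111.2767 g.

111 g/day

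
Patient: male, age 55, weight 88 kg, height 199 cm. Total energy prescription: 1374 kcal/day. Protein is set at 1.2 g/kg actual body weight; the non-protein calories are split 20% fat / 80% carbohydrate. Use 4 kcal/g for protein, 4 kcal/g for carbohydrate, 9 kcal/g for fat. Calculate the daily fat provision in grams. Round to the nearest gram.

21 g/day

Protein = 1.2 × 88 = 105.6 g → 105.6 × 4 = 422.4 kcal.
Non-protein calories = 1374 − 422.4 = 951.6 kcal.
Fat: 20% × 951.6 = 190.32 kcal; carbohydrate: 761.28 kcal.
Fat: 190.32 kcal ÷ 9 kcal/g = 21.1467 g.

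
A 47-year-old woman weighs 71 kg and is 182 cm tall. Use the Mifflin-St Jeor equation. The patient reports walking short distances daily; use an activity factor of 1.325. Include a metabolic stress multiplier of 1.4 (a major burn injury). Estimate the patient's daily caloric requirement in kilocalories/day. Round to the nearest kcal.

Mifflin-St Jeor (female): BMR = 10(71) + 6.25(182) − 5(47) − 161 = 710 + 1137.5 − 235 − 161 = 1451.5 kcal/day.
TEE = BMR × activity factor = 1451.5 × 1.325 = 1923.2375 kcal/day.
Apply stress factor: 1923.2375 × 1.4 = 2692.5325 kcal/day.

2693 kilocalories/day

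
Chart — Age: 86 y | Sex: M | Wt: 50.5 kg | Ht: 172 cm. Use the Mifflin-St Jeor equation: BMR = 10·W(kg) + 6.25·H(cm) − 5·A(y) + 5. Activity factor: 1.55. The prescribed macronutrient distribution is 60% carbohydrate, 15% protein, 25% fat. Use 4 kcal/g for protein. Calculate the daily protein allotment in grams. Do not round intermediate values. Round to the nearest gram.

Mifflin-St Jeor (male): BMR = 10(50.5) + 6.25(172) − 5(86) + 5 = 505 + 1075 − 430 + 5 = 1155 kcal/day.
TEE = 1155 × 1.55 = 1790.25 kcal/day.
Protein energy = 15% × 1790.25 = 268.5375 kcal.
Protein = 268.5375 ÷ 4 kcal/g = 67.1344 g.

67 g/day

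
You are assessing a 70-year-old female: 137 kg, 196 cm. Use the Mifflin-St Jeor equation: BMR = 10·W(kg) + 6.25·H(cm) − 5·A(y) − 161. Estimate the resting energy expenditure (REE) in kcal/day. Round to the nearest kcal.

Mifflin-St Jeor (female): BMR = 10(137) + 6.25(196) − 5(70) − 161 = 1370 + 1225 − 350 − 161 = 2084 kcal/day.

2084 kcal/day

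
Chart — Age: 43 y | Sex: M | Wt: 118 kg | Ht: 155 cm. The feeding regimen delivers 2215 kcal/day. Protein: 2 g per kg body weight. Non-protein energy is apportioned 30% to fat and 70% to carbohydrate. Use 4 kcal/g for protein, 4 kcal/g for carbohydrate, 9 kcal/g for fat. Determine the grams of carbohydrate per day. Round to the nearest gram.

Protein = 2 × 118 = 236 g → 236 × 4 = 944 kcal.
Non-protein calories = 2215 − 944 = 1271 kcal.
Fat: 30% × 1271 = 381.3 kcal; carbohydrate: 889.7 kcal.
Carbohydrate: 889.7 kcal ÷ 4 kcal/g = 222.425 g.

222 g/day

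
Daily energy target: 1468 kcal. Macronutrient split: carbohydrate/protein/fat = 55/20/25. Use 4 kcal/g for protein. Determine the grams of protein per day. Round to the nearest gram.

73 g/day

Protein energy = 20% × 1468 = 293.6 kcal.
At 4 kcal/g: 293.6 ÷ 4 = 73.4 g.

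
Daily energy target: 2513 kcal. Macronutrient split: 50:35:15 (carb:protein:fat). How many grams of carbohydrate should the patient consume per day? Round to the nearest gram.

314 g/day

Carbohydrate energy = 50% × 2513 = 1256.5 kcal.
At 4 kcal/g: 1256.5 ÷ 4 = 314.125 g.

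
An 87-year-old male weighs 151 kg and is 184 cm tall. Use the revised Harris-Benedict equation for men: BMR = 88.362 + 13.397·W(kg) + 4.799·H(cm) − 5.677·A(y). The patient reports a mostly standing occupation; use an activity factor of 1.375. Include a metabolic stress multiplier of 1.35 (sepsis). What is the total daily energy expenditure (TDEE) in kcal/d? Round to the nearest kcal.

4641 kcal/d

Harris-Benedict: BMR = 88.362 + 13.397(151) + 4.799(184) − 5.677(87) = 2500.426 kcal/day.
TEE = BMR × activity factor = 2500.426 × 1.375 = 3438.0858 kcal/day.
Apply stress factor: 3438.0858 × 1.35 = 4641.4158 kcal/day.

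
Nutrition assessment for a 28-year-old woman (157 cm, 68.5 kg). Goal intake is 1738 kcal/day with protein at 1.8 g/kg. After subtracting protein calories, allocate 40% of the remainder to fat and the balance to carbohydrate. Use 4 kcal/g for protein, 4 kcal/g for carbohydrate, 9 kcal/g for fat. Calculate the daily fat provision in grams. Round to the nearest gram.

Protein = 1.8 × 68.5 = 123.3 g → 123.3 × 4 = 493.2 kcal.
Non-protein calories = 1738 − 493.2 = 1244.8 kcal.
Fat: 40% × 1244.8 = 497.92 kcal; carbohydrate: 746.88 kcal.
Fat: 497.92 kcal ÷ 9 kcal/g = 55.3244 g.

55 g/day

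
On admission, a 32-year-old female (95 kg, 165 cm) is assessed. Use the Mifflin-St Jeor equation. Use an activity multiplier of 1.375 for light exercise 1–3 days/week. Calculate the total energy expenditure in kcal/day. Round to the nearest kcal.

2283 kcal/day

Mifflin-St Jeor (female): BMR = 10(95) + 6.25(165) − 5(32) − 161 = 950 + 1031.25 − 160 − 161 = 1660.25 kcal/day.
TEE = BMR × activity factor = 1660.25 × 1.375 = 2282.8438 kcal/day.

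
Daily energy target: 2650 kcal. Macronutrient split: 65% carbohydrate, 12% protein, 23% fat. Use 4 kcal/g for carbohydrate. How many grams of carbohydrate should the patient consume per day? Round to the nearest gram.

Carbohydrate energy = 65% × 2650 = 1722.5 kcal.
At 4 kcal/g: 1722.5 ÷ 4 = 430.625 g.

431 g/day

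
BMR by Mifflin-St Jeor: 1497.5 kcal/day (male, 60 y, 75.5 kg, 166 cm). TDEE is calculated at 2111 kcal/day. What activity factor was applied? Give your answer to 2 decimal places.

Activity factor = TEE ÷ BMR = 2111 ÷ 1497.5 = 1.41.

1.41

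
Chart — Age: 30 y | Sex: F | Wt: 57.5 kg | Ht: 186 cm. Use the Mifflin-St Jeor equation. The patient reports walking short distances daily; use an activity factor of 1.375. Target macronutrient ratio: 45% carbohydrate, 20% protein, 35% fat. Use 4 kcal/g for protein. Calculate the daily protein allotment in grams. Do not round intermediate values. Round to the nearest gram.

Mifflin-St Jeor (female): BMR = 10(57.5) + 6.25(186) − 5(30) − 161 = 575 + 1162.5 − 150 − 161 = 1426.5 kcal/day.
TEE = 1426.5 × 1.375 = 1961.4375 kcal/day.
Protein energy = 20% × 1961.4375 = 392.2875 kcal.
Protein = 392.2875 ÷ 4 kcal/g = 98.0719 g.

98 g/day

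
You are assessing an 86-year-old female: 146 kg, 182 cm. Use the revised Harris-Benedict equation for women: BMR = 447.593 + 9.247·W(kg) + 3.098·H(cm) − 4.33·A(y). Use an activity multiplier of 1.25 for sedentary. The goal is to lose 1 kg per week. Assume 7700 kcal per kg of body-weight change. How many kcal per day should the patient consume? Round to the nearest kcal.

Harris-Benedict: BMR = 447.593 + 9.247(146) + 3.098(182) − 4.33(86) = 1989.111 kcal/day.
TEE = 1989.111 × 1.25 = 2486.3888 kcal/day.
Required daily deficit = 1 × 7700 ÷ 7 = 1100 kcal/day.
Target intake = 2486.3888 − 1100 = 1386.3888 kcal/day.

1386 kcal per day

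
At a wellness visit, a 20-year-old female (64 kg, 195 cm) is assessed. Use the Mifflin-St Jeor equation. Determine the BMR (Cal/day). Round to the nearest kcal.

Mifflin-St Jeor (female): BMR = 10(64) + 6.25(195) − 5(20) − 161 = 640 + 1218.75 − 100 − 161 = 1597.75 kcal/day.

1598 Cal/day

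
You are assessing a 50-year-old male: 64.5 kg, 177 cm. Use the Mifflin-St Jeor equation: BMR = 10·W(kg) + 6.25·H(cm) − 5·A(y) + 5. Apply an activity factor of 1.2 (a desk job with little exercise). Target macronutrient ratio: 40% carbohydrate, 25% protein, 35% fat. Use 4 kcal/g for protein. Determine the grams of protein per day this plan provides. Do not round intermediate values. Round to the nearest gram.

Mifflin-St Jeor (male): BMR = 10(64.5) + 6.25(177) − 5(50) + 5 = 645 + 1106.25 − 250 + 5 = 1506.25 kcal/day.
TEE = 1506.25 × 1.2 = 1807.5 kcal/day.
Protein energy = 25% × 1807.5 = 451.875 kcal.
Protein = 451.875 ÷ 4 kcal/g = 112.9688 g.

113 g/day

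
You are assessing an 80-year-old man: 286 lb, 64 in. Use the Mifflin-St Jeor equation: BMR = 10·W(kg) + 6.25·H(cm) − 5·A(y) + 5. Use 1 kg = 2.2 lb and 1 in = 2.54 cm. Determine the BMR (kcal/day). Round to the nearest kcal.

Convert to metric: weight = 286 ÷ 2.2 = 130 kg; height = 64 × 2.54 = 162.56 cm.
Mifflin-St Jeor (male): BMR = 10(130) + 6.25(162.56) − 5(80) + 5 = 1300 + 1016 − 400 + 5 = 1921 kcal/day.

1921 kcal/day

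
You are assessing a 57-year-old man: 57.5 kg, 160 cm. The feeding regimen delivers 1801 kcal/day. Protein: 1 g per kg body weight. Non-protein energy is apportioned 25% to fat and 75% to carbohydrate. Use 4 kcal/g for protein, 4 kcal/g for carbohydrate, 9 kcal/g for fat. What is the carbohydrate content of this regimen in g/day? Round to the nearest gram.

Protein = 1 × 57.5 = 57.5 g → 57.5 × 4 = 230 kcal.
Non-protein calories = 1801 − 230 = 1571 kcal.
Fat: 25% × 1571 = 392.75 kcal; carbohydrate: 1178.25 kcal.
Carbohydrate: 1178.25 kcal ÷ 4 kcal/g = 294.5625 g.

295 g/day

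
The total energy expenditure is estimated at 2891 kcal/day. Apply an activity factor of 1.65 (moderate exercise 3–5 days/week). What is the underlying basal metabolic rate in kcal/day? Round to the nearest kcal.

1752 kcal/day

BMR = TEE ÷ activity factor = 2891 ÷ 1.65 = 1752.1212 kcal/day.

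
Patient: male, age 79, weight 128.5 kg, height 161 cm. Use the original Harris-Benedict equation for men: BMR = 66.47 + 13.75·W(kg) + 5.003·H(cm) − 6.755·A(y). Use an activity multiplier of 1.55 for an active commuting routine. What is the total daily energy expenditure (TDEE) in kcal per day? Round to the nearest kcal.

3263 kcal per day

Harris-Benedict: BMR = 66.47 + 13.75(128.5) + 5.003(161) − 6.755(79) = 2105.183 kcal/day.
TEE = BMR × activity factor = 2105.183 × 1.55 = 3263.0337 kcal/day.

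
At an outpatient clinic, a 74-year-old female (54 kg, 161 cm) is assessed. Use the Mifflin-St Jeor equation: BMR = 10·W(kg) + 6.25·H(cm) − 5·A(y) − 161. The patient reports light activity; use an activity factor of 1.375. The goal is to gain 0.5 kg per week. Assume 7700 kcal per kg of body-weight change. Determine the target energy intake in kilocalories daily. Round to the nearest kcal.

1946 kilocalories daily

Mifflin-St Jeor (female): BMR = 10(54) + 6.25(161) − 5(74) − 161 = 540 + 1006.25 − 370 − 161 = 1015.25 kcal/day.
TEE = 1015.25 × 1.375 = 1395.9688 kcal/day.
Required daily surplus = 0.5 × 7700 ÷ 7 = 550 kcal/day.
Target intake = 1395.9688 + 550 = 1945.9688 kcal/day.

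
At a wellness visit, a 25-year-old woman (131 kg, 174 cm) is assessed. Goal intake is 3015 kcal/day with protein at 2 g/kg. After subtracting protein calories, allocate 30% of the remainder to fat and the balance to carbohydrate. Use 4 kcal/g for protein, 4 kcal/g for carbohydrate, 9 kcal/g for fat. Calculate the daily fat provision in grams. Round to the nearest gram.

Protein = 2 × 131 = 262 g → 262 × 4 = 1048 kcal.
Non-protein calories = 3015 − 1048 = 1967 kcal.
Fat: 30% × 1967 = 590.1 kcal; carbohydrate: 1376.9 kcal.
Fat: 590.1 kcal ÷ 9 kcal/g = 65.5667 g.

66 g/day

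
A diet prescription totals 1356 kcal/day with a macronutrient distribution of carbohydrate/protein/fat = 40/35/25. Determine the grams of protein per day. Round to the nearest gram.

119 g/day

Protein energy = 35% × 1356 = 474.6 kcal.
At 4 kcal/g: 474.6 ÷ 4 = 118.65 g.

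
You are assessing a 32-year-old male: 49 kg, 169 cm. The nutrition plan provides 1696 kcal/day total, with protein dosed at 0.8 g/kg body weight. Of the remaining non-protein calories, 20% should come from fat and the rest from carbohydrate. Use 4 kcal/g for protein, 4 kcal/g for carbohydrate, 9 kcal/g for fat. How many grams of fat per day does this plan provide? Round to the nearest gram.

Protein = 0.8 × 49 = 39.2 g → 39.2 × 4 = 156.8 kcal.
Non-protein calories = 1696 − 156.8 = 1539.2 kcal.
Fat: 20% × 1539.2 = 307.84 kcal; carbohydrate: 1231.36 kcal.
Fat: 307.84 kcal ÷ 9 kcal/g = 34.2044 g.

34 g/day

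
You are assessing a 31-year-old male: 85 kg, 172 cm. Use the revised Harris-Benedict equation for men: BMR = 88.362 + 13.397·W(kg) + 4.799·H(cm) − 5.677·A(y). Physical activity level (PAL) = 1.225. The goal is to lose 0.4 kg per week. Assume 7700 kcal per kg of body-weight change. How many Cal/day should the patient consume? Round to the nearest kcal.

Harris-Benedict: BMR = 88.362 + 13.397(85) + 4.799(172) − 5.677(31) = 1876.548 kcal/day.
TEE = 1876.548 × 1.225 = 2298.7713 kcal/day.
Required daily deficit = 0.4 × 7700 ÷ 7 = 440 kcal/day.
Target intake = 2298.7713 − 440 = 1858.7713 kcal/day.

1859 Cal/day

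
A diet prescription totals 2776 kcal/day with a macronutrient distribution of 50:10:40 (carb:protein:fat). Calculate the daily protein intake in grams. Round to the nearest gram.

Protein energy = 10% × 2776 = 277.6 kcal.
At 4 kcal/g: 277.6 ÷ 4 = 69.4 g.

69 g/day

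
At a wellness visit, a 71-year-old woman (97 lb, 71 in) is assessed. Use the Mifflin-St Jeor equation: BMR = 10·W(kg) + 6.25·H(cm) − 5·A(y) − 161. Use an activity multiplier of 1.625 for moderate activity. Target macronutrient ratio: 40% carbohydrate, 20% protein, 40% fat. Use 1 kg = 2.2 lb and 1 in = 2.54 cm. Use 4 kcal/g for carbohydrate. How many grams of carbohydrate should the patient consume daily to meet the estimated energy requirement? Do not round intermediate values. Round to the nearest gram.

171 g/day

Convert to metric: weight = 97 ÷ 2.2 = 44.0909 kg; height = 71 × 2.54 = 180.34 cm.
Mifflin-St Jeor (female): BMR = 10(44.0909) + 6.25(180.34) − 5(71) − 161 = 440.9091 + 1127.125 − 355 − 161 = 1052.0341 kcal/day.
TEE = 1052.0341 × 1.625 = 1709.5554 kcal/day.
Carbohydrate energy = 40% × 1709.5554 = 683.8222 kcal.
Carbohydrate = 683.8222 ÷ 4 kcal/g = 170.9555 g.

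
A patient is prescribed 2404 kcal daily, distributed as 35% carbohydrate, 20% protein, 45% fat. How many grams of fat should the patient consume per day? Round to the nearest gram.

120 g/day

Fat energy = 45% × 2404 = 1081.8 kcal.
At 9 kcal/g: 1081.8 ÷ 9 = 120.2 g.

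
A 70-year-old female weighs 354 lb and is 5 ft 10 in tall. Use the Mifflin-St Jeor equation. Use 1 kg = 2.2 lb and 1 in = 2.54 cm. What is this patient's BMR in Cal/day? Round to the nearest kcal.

2209 Cal/day

Convert to metric: weight = 354 ÷ 2.2 = 160.9091 kg; height = (5×12 + 10) × 2.54 = 70 × 2.54 = 177.8 cm.
Mifflin-St Jeor (female): BMR = 10(160.9091) + 6.25(177.8) − 5(70) − 161 = 1609.0909 + 1111.25 − 350 − 161 = 2209.3409 kcal/day.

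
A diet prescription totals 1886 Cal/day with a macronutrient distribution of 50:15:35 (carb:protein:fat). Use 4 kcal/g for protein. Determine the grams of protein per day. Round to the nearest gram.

71 g/day

Protein energy = 15% × 1886 = 282.9 kcal.
At 4 kcal/g: 282.9 ÷ 4 = 70.725 g.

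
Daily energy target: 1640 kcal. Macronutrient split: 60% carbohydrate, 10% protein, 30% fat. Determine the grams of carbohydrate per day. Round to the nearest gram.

246 g/day

Carbohydrate energy = 60% × 1640 = 984 kcal.
At 4 kcal/g: 984 ÷ 4 = 246 g.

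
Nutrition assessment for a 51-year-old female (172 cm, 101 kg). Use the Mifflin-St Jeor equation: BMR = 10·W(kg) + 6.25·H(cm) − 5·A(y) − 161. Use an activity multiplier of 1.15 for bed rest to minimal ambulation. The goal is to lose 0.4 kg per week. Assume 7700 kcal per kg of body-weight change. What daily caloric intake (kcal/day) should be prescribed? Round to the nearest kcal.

1479 kcal/day

Mifflin-St Jeor (female): BMR = 10(101) + 6.25(172) − 5(51) − 161 = 1010 + 1075 − 255 − 161 = 1669 kcal/day.
TEE = 1669 × 1.15 = 1919.35 kcal/day.
Required daily deficit = 0.4 × 7700 ÷ 7 = 440 kcal/day.
Target intake = 1919.35 − 440 = 1479.35 kcal/day.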